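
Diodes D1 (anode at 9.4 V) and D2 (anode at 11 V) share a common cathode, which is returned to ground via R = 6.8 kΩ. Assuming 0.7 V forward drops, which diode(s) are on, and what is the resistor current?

Assume both conduct. Then node N would need to be at both 9.4−0.7 = 8.7 V and 11−0.7 = 10.3 V, which is impossible.
Assume only D2 conducts: V_N = 11 − 0.7 = 10.3 V, so I_R = 10.3/6.8 = 1.51 mA.
Check D1: its anode-to-cathode voltage is 9.4 − 10.3 = -0.9 V < 0.7 V, so it is off. The assumption is consistent.

Only D2 conducts; I_R ≈ 1.5 mA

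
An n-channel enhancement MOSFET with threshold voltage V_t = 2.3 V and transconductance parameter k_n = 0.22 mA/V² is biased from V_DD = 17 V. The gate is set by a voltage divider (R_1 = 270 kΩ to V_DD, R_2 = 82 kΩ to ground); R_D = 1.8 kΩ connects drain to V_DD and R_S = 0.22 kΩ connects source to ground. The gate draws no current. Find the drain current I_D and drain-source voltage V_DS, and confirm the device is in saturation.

V_G = V_DD·R_2/(R_1+R_2) = 17×82/352 = 3.96 V.
Assume saturation: I_D = (k_n/2)(V_GS − V_t)² with V_GS = V_G − I_D·R_S = 3.96 − 0.22·I_D.
Substituting gives 0.00532·I_D² − 1.08·I_D + 0.303 = 0, with roots I_D = 0.281 or 203 mA.
The root I_D = 203 mA gives V_GS = -40.6 V ≤ V_t, so take I_D = 0.281 mA.
Then V_GS = 3.9 V and V_DS = V_DD − I_D(R_D+R_S) = 17 − 0.281×2.02 = 16.4 V.
Saturation requires V_DS ≥ V_GS − V_t = 1.6 V; 16.4 ≥ 1.6 ✓.

I_D ≈ 0.28 mA, V_DS ≈ 16 V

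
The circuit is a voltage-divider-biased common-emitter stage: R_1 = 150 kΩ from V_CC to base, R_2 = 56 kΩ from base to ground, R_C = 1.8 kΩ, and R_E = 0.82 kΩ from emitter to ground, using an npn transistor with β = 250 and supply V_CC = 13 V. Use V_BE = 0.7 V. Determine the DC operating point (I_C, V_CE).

Thevenize the base divider: V_Th = V_CC·R_2/(R_1+R_2) = 13×56/206 = 3.53 V, R_Th = R_1‖R_2 = 40.8 kΩ.
Base-emitter loop: V_Th = I_B·R_Th + V_BE + (β+1)I_B·R_E, so I_B = (3.53 − 0.7) / (40.8 + 251×0.82) = 0.0115 mA.
I_C = β·I_B = 250×0.0115 = 2.87 mA, and I_E = (β+1)I_B = 2.88 mA.
V_CE = V_CC − I_C·R_C − I_E·R_E = 13 − 2.87×1.8 − 2.88×0.82 = 5.46 V.
V_CE = 5.46 V > 0.2 V confirms active-region operation.

I_C ≈ 2.9 mA, V_CE ≈ 5.5 V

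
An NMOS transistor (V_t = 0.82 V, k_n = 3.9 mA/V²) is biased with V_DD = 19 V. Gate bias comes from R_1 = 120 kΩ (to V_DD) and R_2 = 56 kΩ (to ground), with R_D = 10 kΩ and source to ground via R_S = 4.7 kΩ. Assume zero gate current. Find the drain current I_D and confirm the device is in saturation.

V_G = V_DD·R_2/(R_1+R_2) = 19×56/176 = 6.05 V.
Assume saturation: I_D = (k_n/2)(V_GS − V_t)² with V_GS = V_G − I_D·R_S = 6.05 − 4.7·I_D.
Substituting gives 43.1·I_D² − 96.8·I_D + 53.2 = 0, with roots I_D = 0.962 or 1.28 mA.
The root I_D = 1.28 mA gives V_GS = 0.00839 V ≤ V_t, so take I_D = 0.962 mA.
Then V_GS = 1.52 V and V_DS = V_DD − I_D(R_D+R_S) = 19 − 0.962×14.7 = 4.85 V.
Saturation requires V_DS ≥ V_GS − V_t = 0.702 V; 4.85 ≥ 0.702 ✓.

I_D ≈ 0.96 mA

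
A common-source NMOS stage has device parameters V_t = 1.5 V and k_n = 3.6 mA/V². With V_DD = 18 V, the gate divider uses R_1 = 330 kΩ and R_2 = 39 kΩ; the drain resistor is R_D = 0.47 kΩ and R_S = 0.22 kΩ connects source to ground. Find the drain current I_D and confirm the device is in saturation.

I_D ≈ 0.22 mA

V_G = V_DD·R_2/(R_1+R_2) = 18×39/369 = 1.9 V.
Assume saturation: I_D = (k_n/2)(V_GS − V_t)² with V_GS = V_G − I_D·R_S = 1.9 − 0.22·I_D.
Substituting gives 0.0871·I_D² − 1.32·I_D + 0.292 = 0, with roots I_D = 0.224 or 14.9 mA.
The root I_D = 14.9 mA gives V_GS = -1.38 V ≤ V_t, so take I_D = 0.224 mA.
Then V_GS = 1.85 V and V_DS = V_DD − I_D(R_D+R_S) = 18 − 0.224×0.69 = 17.8 V.
Saturation requires V_DS ≥ V_GS − V_t = 0.353 V; 17.8 ≥ 0.353 ✓.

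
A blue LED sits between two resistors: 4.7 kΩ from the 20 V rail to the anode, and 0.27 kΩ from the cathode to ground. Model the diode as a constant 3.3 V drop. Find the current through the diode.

I ≈ 3.4 mA

The two resistors are in series with the diode, so KVL gives 20 = I·4.7 + 3.3 + I·0.27.
I = (20 − 3.3) / (4.7 + 0.27) kΩ = 16.7 / 4.97 = 3.36 mA.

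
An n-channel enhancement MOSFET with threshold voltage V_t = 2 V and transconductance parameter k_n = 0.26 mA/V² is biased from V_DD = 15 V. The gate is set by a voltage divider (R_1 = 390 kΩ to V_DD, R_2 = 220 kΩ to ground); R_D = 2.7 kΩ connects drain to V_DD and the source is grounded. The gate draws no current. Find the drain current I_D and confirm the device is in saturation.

V_G = V_DD·R_2/(R_1+R_2) = 15×220/610 = 5.41 V. With the source grounded, V_GS = V_G = 5.41 V.
Assume saturation: I_D = (k_n/2)(V_GS − V_t)² = (0.26/2)×(5.41 − 2)² = 0.13×3.41² = 1.51 mA.
V_DS = V_DD − I_D·R_D = 15 − 1.51×2.7 = 10.9 V.
Saturation requires V_DS ≥ V_GS − V_t = 3.41 V; 10.9 ≥ 3.41 ✓.

I_D ≈ 1.5 mA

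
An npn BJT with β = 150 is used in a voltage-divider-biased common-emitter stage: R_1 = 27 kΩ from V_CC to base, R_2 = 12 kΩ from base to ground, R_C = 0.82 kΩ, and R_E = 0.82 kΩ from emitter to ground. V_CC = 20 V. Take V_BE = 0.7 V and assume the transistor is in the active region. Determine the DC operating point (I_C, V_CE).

Thevenize the base divider: V_Th = V_CC·R_2/(R_1+R_2) = 20×12/39 = 6.15 V, R_Th = R_1‖R_2 = 8.31 kΩ.
Base-emitter loop: V_Th = I_B·R_Th + V_BE + (β+1)I_B·R_E, so I_B = (6.15 − 0.7) / (8.31 + 151×0.82) = 0.0413 mA.
I_C = β·I_B = 150×0.0413 = 6.19 mA, and I_E = (β+1)I_B = 6.23 mA.
V_CE = V_CC − I_C·R_C − I_E·R_E = 20 − 6.19×0.82 − 6.23×0.82 = 9.81 V.
V_CE = 9.81 V > 0.2 V confirms active-region operation.

I_C ≈ 6.2 mA, V_CE ≈ 9.8 V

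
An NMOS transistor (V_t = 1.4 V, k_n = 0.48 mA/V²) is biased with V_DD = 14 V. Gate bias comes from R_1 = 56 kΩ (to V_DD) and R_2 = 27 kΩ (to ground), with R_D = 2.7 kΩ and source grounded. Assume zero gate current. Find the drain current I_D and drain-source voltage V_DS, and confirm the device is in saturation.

V_G = V_DD·R_2/(R_1+R_2) = 14×27/83 = 4.55 V. With the source grounded, V_GS = V_G = 4.55 V.
Assume saturation: I_D = (k_n/2)(V_GS − V_t)² = (0.48/2)×(4.55 − 1.4)² = 0.24×3.15² = 2.39 mA.
V_DS = V_DD − I_D·R_D = 14 − 2.39×2.7 = 7.55 V.
Saturation requires V_DS ≥ V_GS − V_t = 3.15 V; 7.55 ≥ 3.15 ✓.

I_D ≈ 2.4 mA, V_DS ≈ 7.6 V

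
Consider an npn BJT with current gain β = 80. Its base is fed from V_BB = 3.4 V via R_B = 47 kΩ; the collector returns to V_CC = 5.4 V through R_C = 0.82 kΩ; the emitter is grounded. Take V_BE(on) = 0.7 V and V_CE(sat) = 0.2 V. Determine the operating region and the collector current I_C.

Assume active. Base-emitter loop: I_B = (V_BB − V_BE)/R_B = (3.4 − 0.7)/47 = 0.0574 mA.
I_C = β·I_B = 80×0.0574 = 4.6 mA.
V_CE = V_CC − I_C·R_C = 5.4 − 4.6×0.82 = 1.63 V > V_CE(sat), so the active-region assumption holds.

active; I_C ≈ 4.6 mA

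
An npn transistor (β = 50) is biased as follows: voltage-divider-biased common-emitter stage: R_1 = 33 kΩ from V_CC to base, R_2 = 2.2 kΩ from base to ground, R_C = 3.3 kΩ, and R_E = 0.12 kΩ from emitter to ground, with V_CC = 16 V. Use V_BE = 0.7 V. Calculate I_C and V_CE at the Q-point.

I_C ≈ 1.8 mA, V_CE ≈ 9.7 V

Thevenize the base divider: V_Th = V_CC·R_2/(R_1+R_2) = 16×2.2/35.2 = 1 V, R_Th = R_1‖R_2 = 2.06 kΩ.
Base-emitter loop: V_Th = I_B·R_Th + V_BE + (β+1)I_B·R_E, so I_B = (1 − 0.7) / (2.06 + 51×0.12) = 0.0367 mA.
I_C = β·I_B = 50×0.0367 = 1.83 mA, and I_E = (β+1)I_B = 1.87 mA.
V_CE = V_CC − I_C·R_C − I_E·R_E = 16 − 1.83×3.3 − 1.87×0.12 = 9.73 V.
V_CE = 9.73 V > 0.2 V confirms active-region operation.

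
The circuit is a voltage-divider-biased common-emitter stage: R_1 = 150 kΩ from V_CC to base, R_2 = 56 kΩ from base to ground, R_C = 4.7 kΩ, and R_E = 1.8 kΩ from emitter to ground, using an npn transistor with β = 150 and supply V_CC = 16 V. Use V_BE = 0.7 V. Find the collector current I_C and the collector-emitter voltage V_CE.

I_C ≈ 1.8 mA, V_CE ≈ 4.6 V

Thevenize the base divider: V_Th = V_CC·R_2/(R_1+R_2) = 16×56/206 = 4.35 V, R_Th = R_1‖R_2 = 40.8 kΩ.
Base-emitter loop: V_Th = I_B·R_Th + V_BE + (β+1)I_B·R_E, so I_B = (4.35 − 0.7) / (40.8 + 151×1.8) = 0.0117 mA.
I_C = β·I_B = 150×0.0117 = 1.75 mA, and I_E = (β+1)I_B = 1.76 mA.
V_CE = V_CC − I_C·R_C − I_E·R_E = 16 − 1.75×4.7 − 1.76×1.8 = 4.6 V.
V_CE = 4.6 V > 0.2 V confirms active-region operation.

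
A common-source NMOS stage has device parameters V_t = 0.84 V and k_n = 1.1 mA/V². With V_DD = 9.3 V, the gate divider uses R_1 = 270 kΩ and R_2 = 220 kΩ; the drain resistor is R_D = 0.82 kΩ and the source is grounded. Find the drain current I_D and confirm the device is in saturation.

I_D ≈ 6.1 mA

V_G = V_DD·R_2/(R_1+R_2) = 9.3×220/490 = 4.18 V. With the source grounded, V_GS = V_G = 4.18 V.
Assume saturation: I_D = (k_n/2)(V_GS − V_t)² = (1.1/2)×(4.18 − 0.84)² = 0.55×3.34² = 6.12 mA.
V_DS = V_DD − I_D·R_D = 9.3 − 6.12×0.82 = 4.28 V.
Saturation requires V_DS ≥ V_GS − V_t = 3.34 V; 4.28 ≥ 3.34 ✓.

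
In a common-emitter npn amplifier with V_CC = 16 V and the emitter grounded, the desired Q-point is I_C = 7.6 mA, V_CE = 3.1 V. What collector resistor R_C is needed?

Collector loop: V_CC = I_C·R_C + V_CE.
R_C = (V_CC − V_CE)/I_C = (16 − 3.1)/7.6 = 1.7 kΩ.

R_C ≈ 1.7 kΩ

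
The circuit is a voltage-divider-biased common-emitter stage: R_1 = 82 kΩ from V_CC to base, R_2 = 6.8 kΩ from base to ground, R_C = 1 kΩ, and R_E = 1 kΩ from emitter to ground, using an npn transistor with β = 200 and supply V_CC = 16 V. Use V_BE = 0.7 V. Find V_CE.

Thevenize the base divider: V_Th = V_CC·R_2/(R_1+R_2) = 16×6.8/88.8 = 1.23 V, R_Th = R_1‖R_2 = 6.28 kΩ.
Base-emitter loop: V_Th = I_B·R_Th + V_BE + (β+1)I_B·R_E, so I_B = (1.23 − 0.7) / (6.28 + 201×1) = 0.00253 mA.
I_C = β·I_B = 200×0.00253 = 0.507 mA, and I_E = (β+1)I_B = 0.509 mA.
V_CE = V_CC − I_C·R_C − I_E·R_E = 16 − 0.507×1 − 0.509×1 = 15 V.
V_CE = 15 V > 0.2 V confirms active-region operation.

V_CE ≈ 15 V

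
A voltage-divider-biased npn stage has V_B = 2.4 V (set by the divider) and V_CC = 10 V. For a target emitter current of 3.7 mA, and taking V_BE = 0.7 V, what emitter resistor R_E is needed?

V_E = V_B − V_BE = 2.4 − 0.7 = 1.7 V.
R_E = V_E / I_E = 1.7 / 3.7 = 0.459 kΩ.

R_E ≈ 0.46 kΩ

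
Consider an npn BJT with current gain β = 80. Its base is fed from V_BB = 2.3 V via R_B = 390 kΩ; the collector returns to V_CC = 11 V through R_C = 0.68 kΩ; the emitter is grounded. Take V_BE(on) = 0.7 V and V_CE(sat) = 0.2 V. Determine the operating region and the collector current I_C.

Assume active. Base-emitter loop: I_B = (V_BB − V_BE)/R_B = (2.3 − 0.7)/390 = 0.0041 mA.
I_C = β·I_B = 80×0.0041 = 0.328 mA.
V_CE = V_CC − I_C·R_C = 11 − 0.328×0.68 = 10.8 V > V_CE(sat), so the active-region assumption holds.

active; I_C ≈ 0.33 mA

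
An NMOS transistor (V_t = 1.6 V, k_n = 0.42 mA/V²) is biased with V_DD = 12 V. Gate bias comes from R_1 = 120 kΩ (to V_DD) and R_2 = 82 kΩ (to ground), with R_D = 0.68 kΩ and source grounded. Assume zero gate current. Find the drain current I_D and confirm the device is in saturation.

I_D ≈ 2.2 mA

V_G = V_DD·R_2/(R_1+R_2) = 12×82/202 = 4.87 V. With the source grounded, V_GS = V_G = 4.87 V.
Assume saturation: I_D = (k_n/2)(V_GS − V_t)² = (0.42/2)×(4.87 − 1.6)² = 0.21×3.27² = 2.25 mA.
V_DS = V_DD − I_D·R_D = 12 − 2.25×0.68 = 10.5 V.
Saturation requires V_DS ≥ V_GS − V_t = 3.27 V; 10.5 ≥ 3.27 ✓.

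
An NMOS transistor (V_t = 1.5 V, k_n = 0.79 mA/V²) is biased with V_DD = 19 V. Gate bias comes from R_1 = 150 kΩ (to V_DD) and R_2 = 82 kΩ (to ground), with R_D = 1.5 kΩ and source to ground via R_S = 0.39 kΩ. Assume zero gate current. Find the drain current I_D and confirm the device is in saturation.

I_D ≈ 4.6 mA

V_G = V_DD·R_2/(R_1+R_2) = 19×82/232 = 6.72 V.
Assume saturation: I_D = (k_n/2)(V_GS − V_t)² with V_GS = V_G − I_D·R_S = 6.72 − 0.39·I_D.
Substituting gives 0.0601·I_D² − 2.61·I_D + 10.7 = 0, with roots I_D = 4.61 or 38.8 mA.
The root I_D = 38.8 mA gives V_GS = -8.41 V ≤ V_t, so take I_D = 4.61 mA.
Then V_GS = 4.92 V and V_DS = V_DD − I_D(R_D+R_S) = 19 − 4.61×1.89 = 10.3 V.
Saturation requires V_DS ≥ V_GS − V_t = 3.42 V; 10.3 ≥ 3.42 ✓.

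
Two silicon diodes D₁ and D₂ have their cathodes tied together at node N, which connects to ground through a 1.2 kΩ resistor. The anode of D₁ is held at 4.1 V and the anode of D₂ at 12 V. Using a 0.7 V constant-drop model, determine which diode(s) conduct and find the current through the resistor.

Assume both conduct. Then node N would need to be at both 4.1−0.7 = 3.4 V and 12−0.7 = 11.3 V, which is impossible.
Assume only D₂ conducts: V_N = 12 − 0.7 = 11.3 V, so I_R = 11.3/1.2 = 9.42 mA.
Check D₁: its anode-to-cathode voltage is 4.1 − 11.3 = -7.2 V < 0.7 V, so it is off. The assumption is consistent.

Only D₂ conducts; I_R ≈ 9.4 mA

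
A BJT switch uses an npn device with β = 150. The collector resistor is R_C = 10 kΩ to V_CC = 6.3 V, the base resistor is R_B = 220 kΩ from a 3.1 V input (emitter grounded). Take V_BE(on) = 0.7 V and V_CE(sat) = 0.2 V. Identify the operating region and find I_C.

Assume active: I_B = (3.1 − 0.7)/220 = 0.0109 mA, giving I_C = β·I_B = 1.64 mA.
But then V_CE = 6.3 − 1.64×10 = -10.1 V < V_CE(sat) = 0.2 V — impossible in the active region.
So the transistor is saturated. With V_CE = 0.2 V, I_C = (V_CC − 0.2)/R_C = 6.1/10 = 0.61 mA.
Check: β·I_B = 1.64 mA > I_C = 0.61 mA, confirming saturation.

saturation; I_C ≈ 0.61 mA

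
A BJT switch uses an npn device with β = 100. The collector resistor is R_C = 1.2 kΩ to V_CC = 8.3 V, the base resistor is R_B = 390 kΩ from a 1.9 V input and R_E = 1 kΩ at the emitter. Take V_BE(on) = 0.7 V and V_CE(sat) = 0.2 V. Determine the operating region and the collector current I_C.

active; I_C ≈ 0.24 mA

Assume active. Base-emitter loop: I_B = (V_BB − V_BE)/(R_B + (β+1)R_E) = (1.9 − 0.7)/(390 + 101×1) = 0.00244 mA.
I_C = β·I_B = 100×0.00244 = 0.244 mA.
V_CE = V_CC − I_C·R_C − I_E·R_E = 8.3 − 0.244×1.2 − 0.247×1 = 7.76 V > V_CE(sat), so the active-region assumption holds.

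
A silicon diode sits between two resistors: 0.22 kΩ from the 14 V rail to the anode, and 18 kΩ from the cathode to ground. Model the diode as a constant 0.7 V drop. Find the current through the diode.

I ≈ 0.73 mA

The two resistors are in series with the diode, so KVL gives 14 = I·0.22 + 0.7 + I·18.
I = (14 − 0.7) / (0.22 + 18) kΩ = 13.3 / 18.2 = 0.73 mA.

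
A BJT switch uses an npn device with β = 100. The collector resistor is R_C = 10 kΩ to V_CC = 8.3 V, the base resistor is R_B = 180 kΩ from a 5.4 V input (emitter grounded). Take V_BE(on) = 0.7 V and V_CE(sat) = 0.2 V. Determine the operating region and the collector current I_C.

Assume active: I_B = (5.4 − 0.7)/180 = 0.0261 mA, giving I_C = β·I_B = 2.61 mA.
But then V_CE = 8.3 − 2.61×10 = -17.8 V < V_CE(sat) = 0.2 V — impossible in the active region.
So the transistor is saturated. With V_CE = 0.2 V, I_C = (V_CC − 0.2)/R_C = 8.1/10 = 0.81 mA.
Check: β·I_B = 2.61 mA > I_C = 0.81 mA, confirming saturation.

saturation; I_C ≈ 0.81 mA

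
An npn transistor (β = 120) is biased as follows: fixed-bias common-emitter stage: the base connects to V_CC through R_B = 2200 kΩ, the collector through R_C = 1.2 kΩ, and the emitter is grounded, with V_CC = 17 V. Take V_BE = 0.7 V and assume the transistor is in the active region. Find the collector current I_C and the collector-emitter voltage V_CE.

I_C ≈ 0.89 mA, V_CE ≈ 16 V

Base loop: V_CC = I_B·R_B + V_BE, so I_B = (17 − 0.7)/2200 kΩ = 0.00741 mA.
In the active region I_C = β·I_B = 120 × 0.00741 = 0.889 mA.
Collector loop: V_CE = V_CC − I_C·R_C = 17 − 0.889×1.2 = 15.9 V.
Since V_CE = 15.9 V > V_CE(sat) ≈ 0.2 V, the transistor is in the active region as assumed.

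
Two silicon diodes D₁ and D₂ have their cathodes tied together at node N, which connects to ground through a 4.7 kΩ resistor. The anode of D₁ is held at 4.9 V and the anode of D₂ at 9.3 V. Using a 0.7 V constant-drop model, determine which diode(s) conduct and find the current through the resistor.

Assume both conduct. Then node N would need to be at both 4.9−0.7 = 4.2 V and 9.3−0.7 = 8.6 V, which is impossible.
Assume only D₂ conducts: V_N = 9.3 − 0.7 = 8.6 V, so I_R = 8.6/4.7 = 1.83 mA.
Check D₁: its anode-to-cathode voltage is 4.9 − 8.6 = -3.7 V < 0.7 V, so it is off. The assumption is consistent.

Only D₂ conducts; I_R ≈ 1.8 mA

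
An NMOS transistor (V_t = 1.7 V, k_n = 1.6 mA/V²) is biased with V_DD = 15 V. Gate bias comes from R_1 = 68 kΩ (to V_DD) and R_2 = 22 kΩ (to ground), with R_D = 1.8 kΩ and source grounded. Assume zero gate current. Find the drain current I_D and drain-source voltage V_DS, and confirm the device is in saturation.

I_D ≈ 3.1 mA, V_DS ≈ 9.4 V

V_G = V_DD·R_2/(R_1+R_2) = 15×22/90 = 3.67 V. With the source grounded, V_GS = V_G = 3.67 V.
Assume saturation: I_D = (k_n/2)(V_GS − V_t)² = (1.6/2)×(3.67 − 1.7)² = 0.8×1.97² = 3.09 mA.
V_DS = V_DD − I_D·R_D = 15 − 3.09×1.8 = 9.43 V.
Saturation requires V_DS ≥ V_GS − V_t = 1.97 V; 9.43 ≥ 1.97 ✓.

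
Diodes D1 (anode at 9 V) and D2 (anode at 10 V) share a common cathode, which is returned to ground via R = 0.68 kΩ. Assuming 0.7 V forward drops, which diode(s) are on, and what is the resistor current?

Only D2 conducts; I_R ≈ 14 mA

Assume both conduct. Then node N would need to be at both 9−0.7 = 8.3 V and 10−0.7 = 9.3 V, which is impossible.
Assume only D2 conducts: V_N = 10 − 0.7 = 9.3 V, so I_R = 9.3/0.68 = 13.7 mA.
Check D1: its anode-to-cathode voltage is 9 − 9.3 = -0.3 V < 0.7 V, so it is off. The assumption is consistent.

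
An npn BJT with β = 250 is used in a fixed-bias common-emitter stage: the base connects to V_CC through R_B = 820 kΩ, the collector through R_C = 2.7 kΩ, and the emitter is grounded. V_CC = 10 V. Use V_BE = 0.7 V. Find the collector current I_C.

I_C ≈ 2.8 mA

Base loop: V_CC = I_B·R_B + V_BE, so I_B = (10 − 0.7)/820 kΩ = 0.0113 mA.
In the active region I_C = β·I_B = 250 × 0.0113 = 2.84 mA.
Collector loop: V_CE = V_CC − I_C·R_C = 10 − 2.84×2.7 = 2.34 V.
Since V_CE = 2.34 V > V_CE(sat) ≈ 0.2 V, the transistor is in the active region as assumed.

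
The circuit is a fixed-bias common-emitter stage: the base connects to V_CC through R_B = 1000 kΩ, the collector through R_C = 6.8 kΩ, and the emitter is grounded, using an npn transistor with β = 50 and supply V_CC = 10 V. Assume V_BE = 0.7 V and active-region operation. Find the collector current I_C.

Base loop: V_CC = I_B·R_B + V_BE, so I_B = (10 − 0.7)/1000 kΩ = 0.0093 mA.
In the active region I_C = β·I_B = 50 × 0.0093 = 0.465 mA.
Collector loop: V_CE = V_CC − I_C·R_C = 10 − 0.465×6.8 = 6.84 V.
Since V_CE = 6.84 V > V_CE(sat) ≈ 0.2 V, the transistor is in the active region as assumed.

I_C ≈ 0.47 mA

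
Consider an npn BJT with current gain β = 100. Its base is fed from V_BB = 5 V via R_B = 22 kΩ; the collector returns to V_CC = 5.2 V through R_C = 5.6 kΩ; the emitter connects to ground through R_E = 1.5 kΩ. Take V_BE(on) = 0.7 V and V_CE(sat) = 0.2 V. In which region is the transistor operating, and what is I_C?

Assume active: I_B = (5 − 0.7)/(22 + 101×1.5) = 0.0248 mA, I_C = β·I_B = 2.48 mA.
Then V_CE = 5.2 − 2.48×5.6 − 2.5×1.5 = -12.4 V < 0.2 V — the active assumption fails.
Re-solve with V_CE = 0.2 V. KCL at the emitter: V_E/R_E = (V_BB−0.7−V_E)/R_B + (V_CC−0.2−V_E)/R_C, giving V_E = 1.22 V.
I_C = (V_CC − 0.2 − V_E)/R_C = (5 − 1.22)/5.6 = 0.675 mA.
Check: I_B = (4.3 − 1.22)/22 = 0.14 mA, and β·I_B = 14 mA > I_C, confirming saturation.

saturation; I_C ≈ 0.67 mA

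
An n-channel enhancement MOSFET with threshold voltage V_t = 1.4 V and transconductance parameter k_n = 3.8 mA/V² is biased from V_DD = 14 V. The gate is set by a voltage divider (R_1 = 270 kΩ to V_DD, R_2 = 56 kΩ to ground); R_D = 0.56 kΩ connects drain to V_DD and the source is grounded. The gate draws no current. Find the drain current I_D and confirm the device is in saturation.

V_G = V_DD·R_2/(R_1+R_2) = 14×56/326 = 2.4 V. With the source grounded, V_GS = V_G = 2.4 V.
Assume saturation: I_D = (k_n/2)(V_GS − V_t)² = (3.8/2)×(2.4 − 1.4)² = 1.9×1² = 1.92 mA.
V_DS = V_DD − I_D·R_D = 14 − 1.92×0.56 = 12.9 V.
Saturation requires V_DS ≥ V_GS − V_t = 1 V; 12.9 ≥ 1 ✓.

I_D ≈ 1.9 mA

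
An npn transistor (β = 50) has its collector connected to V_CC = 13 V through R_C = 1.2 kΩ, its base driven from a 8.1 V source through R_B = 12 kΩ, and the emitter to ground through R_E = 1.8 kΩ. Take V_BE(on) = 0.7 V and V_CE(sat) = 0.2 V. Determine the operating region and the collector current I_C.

Assume active. Base-emitter loop: I_B = (V_BB − V_BE)/(R_B + (β+1)R_E) = (8.1 − 0.7)/(12 + 51×1.8) = 0.0713 mA.
I_C = β·I_B = 50×0.0713 = 3.56 mA.
V_CE = V_CC − I_C·R_C − I_E·R_E = 13 − 3.56×1.2 − 3.64×1.8 = 2.18 V > V_CE(sat), so the active-region assumption holds.

active; I_C ≈ 3.6 mA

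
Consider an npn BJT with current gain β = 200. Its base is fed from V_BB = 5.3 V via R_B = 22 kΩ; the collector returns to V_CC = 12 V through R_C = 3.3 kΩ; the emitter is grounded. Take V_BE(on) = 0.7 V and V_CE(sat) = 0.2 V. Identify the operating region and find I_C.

Assume active: I_B = (5.3 − 0.7)/22 = 0.209 mA, giving I_C = β·I_B = 41.8 mA.
But then V_CE = 12 − 41.8×3.3 = -126 V < V_CE(sat) = 0.2 V — impossible in the active region.
So the transistor is saturated. With V_CE = 0.2 V, I_C = (V_CC − 0.2)/R_C = 11.8/3.3 = 3.58 mA.
Check: β·I_B = 41.8 mA > I_C = 3.58 mA, confirming saturation.

saturation; I_C ≈ 3.6 mA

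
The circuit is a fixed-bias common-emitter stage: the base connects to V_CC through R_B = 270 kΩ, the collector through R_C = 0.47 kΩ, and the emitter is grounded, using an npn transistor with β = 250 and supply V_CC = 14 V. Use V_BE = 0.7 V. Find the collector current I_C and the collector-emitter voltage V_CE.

Base loop: V_CC = I_B·R_B + V_BE, so I_B = (14 − 0.7)/270 kΩ = 0.0493 mA.
In the active region I_C = β·I_B = 250 × 0.0493 = 12.3 mA.
Collector loop: V_CE = V_CC − I_C·R_C = 14 − 12.3×0.47 = 8.21 V.
Since V_CE = 8.21 V > V_CE(sat) ≈ 0.2 V, the transistor is in the active region as assumed.

I_C ≈ 12 mA, V_CE ≈ 8.2 V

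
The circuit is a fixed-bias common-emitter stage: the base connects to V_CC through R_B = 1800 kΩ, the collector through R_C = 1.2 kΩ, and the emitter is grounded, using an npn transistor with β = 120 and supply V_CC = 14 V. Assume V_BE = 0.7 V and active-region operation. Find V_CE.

Base loop: V_CC = I_B·R_B + V_BE, so I_B = (14 − 0.7)/1800 kΩ = 0.00739 mA.
In the active region I_C = β·I_B = 120 × 0.00739 = 0.887 mA.
Collector loop: V_CE = V_CC − I_C·R_C = 14 − 0.887×1.2 = 12.9 V.
Since V_CE = 12.9 V > V_CE(sat) ≈ 0.2 V, the transistor is in the active region as assumed.

V_CE ≈ 13 V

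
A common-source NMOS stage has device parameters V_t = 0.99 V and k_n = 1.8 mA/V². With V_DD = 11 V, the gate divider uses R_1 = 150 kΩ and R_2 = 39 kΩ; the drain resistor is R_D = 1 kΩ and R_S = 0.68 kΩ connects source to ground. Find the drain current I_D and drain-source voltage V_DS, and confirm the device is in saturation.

I_D ≈ 0.64 mA, V_DS ≈ 9.9 V

V_G = V_DD·R_2/(R_1+R_2) = 11×39/189 = 2.27 V.
Assume saturation: I_D = (k_n/2)(V_GS − V_t)² with V_GS = V_G − I_D·R_S = 2.27 − 0.68·I_D.
Substituting gives 0.416·I_D² − 2.57·I_D + 1.47 = 0, with roots I_D = 0.641 or 5.53 mA.
The root I_D = 5.53 mA gives V_GS = -1.49 V ≤ V_t, so take I_D = 0.641 mA.
Then V_GS = 1.83 V and V_DS = V_DD − I_D(R_D+R_S) = 11 − 0.641×1.68 = 9.92 V.
Saturation requires V_DS ≥ V_GS − V_t = 0.844 V; 9.92 ≥ 0.844 ✓.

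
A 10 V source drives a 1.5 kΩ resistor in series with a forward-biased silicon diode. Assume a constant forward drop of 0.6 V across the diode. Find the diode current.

KVL around the loop: 10 = V_D + I·R = 0.6 + I × 1.5 kΩ.
So I = (10 − 0.6) / 1.5 kΩ = 9.4 / 1.5 = 6.27 mA.

I ≈ 6.3 mA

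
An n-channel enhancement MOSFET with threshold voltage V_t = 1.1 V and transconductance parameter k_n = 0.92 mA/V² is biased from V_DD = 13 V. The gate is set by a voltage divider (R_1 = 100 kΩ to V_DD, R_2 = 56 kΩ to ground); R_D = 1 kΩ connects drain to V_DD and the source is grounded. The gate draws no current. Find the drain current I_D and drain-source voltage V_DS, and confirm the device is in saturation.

I_D ≈ 5.9 mA, V_DS ≈ 7.1 V

V_G = V_DD·R_2/(R_1+R_2) = 13×56/156 = 4.67 V. With the source grounded, V_GS = V_G = 4.67 V.
Assume saturation: I_D = (k_n/2)(V_GS − V_t)² = (0.92/2)×(4.67 − 1.1)² = 0.46×3.57² = 5.85 mA.
V_DS = V_DD − I_D·R_D = 13 − 5.85×1 = 7.15 V.
Saturation requires V_DS ≥ V_GS − V_t = 3.57 V; 7.15 ≥ 3.57 ✓.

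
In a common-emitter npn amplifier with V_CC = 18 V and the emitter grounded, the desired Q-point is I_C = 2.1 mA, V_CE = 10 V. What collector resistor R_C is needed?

Collector loop: V_CC = I_C·R_C + V_CE.
R_C = (V_CC − V_CE)/I_C = (18 − 10)/2.1 = 3.81 kΩ.

R_C ≈ 3.8 kΩ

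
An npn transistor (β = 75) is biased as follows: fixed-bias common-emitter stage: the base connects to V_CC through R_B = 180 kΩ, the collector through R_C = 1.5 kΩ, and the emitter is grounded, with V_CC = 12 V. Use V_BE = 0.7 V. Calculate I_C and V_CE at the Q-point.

Base loop: V_CC = I_B·R_B + V_BE, so I_B = (12 − 0.7)/180 kΩ = 0.0628 mA.
In the active region I_C = β·I_B = 75 × 0.0628 = 4.71 mA.
Collector loop: V_CE = V_CC − I_C·R_C = 12 − 4.71×1.5 = 4.94 V.
Since V_CE = 4.94 V > V_CE(sat) ≈ 0.2 V, the transistor is in the active region as assumed.

I_C ≈ 4.7 mA, V_CE ≈ 4.9 V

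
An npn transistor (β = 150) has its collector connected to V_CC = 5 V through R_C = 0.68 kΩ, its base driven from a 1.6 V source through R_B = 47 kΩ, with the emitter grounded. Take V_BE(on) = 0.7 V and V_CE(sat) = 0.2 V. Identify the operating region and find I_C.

Assume active. Base-emitter loop: I_B = (V_BB − V_BE)/R_B = (1.6 − 0.7)/47 = 0.0191 mA.
I_C = β·I_B = 150×0.0191 = 2.87 mA.
V_CE = V_CC − I_C·R_C = 5 − 2.87×0.68 = 3.05 V > V_CE(sat), so the active-region assumption holds.

active; I_C ≈ 2.9 mA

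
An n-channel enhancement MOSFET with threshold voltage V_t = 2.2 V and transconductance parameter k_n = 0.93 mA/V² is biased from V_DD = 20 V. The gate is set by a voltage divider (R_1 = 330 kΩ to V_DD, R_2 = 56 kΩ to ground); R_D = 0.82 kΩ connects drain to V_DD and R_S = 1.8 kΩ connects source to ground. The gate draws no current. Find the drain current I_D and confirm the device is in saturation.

I_D ≈ 0.11 mA

V_G = V_DD·R_2/(R_1+R_2) = 20×56/386 = 2.9 V.
Assume saturation: I_D = (k_n/2)(V_GS − V_t)² with V_GS = V_G − I_D·R_S = 2.9 − 1.8·I_D.
Substituting gives 1.51·I_D² − 2.17·I_D + 0.229 = 0, with roots I_D = 0.114 or 1.33 mA.
The root I_D = 1.33 mA gives V_GS = 0.509 V ≤ V_t, so take I_D = 0.114 mA.
Then V_GS = 2.7 V and V_DS = V_DD − I_D(R_D+R_S) = 20 − 0.114×2.62 = 19.7 V.
Saturation requires V_DS ≥ V_GS − V_t = 0.496 V; 19.7 ≥ 0.496 ✓.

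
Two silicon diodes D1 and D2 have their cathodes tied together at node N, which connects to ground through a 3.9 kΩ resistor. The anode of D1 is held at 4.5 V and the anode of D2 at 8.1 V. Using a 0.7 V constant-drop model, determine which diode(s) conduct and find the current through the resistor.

Assume both conduct. Then node N would need to be at both 4.5−0.7 = 3.8 V and 8.1−0.7 = 7.4 V, which is impossible.
Assume only D2 conducts: V_N = 8.1 − 0.7 = 7.4 V, so I_R = 7.4/3.9 = 1.9 mA.
Check D1: its anode-to-cathode voltage is 4.5 − 7.4 = -2.9 V < 0.7 V, so it is off. The assumption is consistent.

Only D2 conducts; I_R ≈ 1.9 mA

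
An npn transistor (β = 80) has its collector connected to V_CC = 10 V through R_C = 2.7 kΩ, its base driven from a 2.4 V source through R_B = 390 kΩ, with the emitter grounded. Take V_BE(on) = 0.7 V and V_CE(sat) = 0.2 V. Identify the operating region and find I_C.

Assume active. Base-emitter loop: I_B = (V_BB − V_BE)/R_B = (2.4 − 0.7)/390 = 0.00436 mA.
I_C = β·I_B = 80×0.00436 = 0.349 mA.
V_CE = V_CC − I_C·R_C = 10 − 0.349×2.7 = 9.06 V > V_CE(sat), so the active-region assumption holds.

active; I_C ≈ 0.35 mA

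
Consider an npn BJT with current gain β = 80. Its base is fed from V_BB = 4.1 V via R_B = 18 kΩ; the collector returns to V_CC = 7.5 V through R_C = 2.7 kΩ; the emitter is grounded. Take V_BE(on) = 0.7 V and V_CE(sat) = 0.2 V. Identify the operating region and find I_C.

Assume active: I_B = (4.1 − 0.7)/18 = 0.189 mA, giving I_C = β·I_B = 15.1 mA.
But then V_CE = 7.5 − 15.1×2.7 = -33.3 V < V_CE(sat) = 0.2 V — impossible in the active region.
So the transistor is saturated. With V_CE = 0.2 V, I_C = (V_CC − 0.2)/R_C = 7.3/2.7 = 2.7 mA.
Check: β·I_B = 15.1 mA > I_C = 2.7 mA, confirming saturation.

saturation; I_C ≈ 2.7 mA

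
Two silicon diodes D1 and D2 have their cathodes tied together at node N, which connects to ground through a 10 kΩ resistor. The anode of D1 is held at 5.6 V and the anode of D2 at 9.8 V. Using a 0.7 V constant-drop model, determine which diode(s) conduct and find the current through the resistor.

Assume both conduct. Then node N would need to be at both 5.6−0.7 = 4.9 V and 9.8−0.7 = 9.1 V, which is impossible.
Assume only D2 conducts: V_N = 9.8 − 0.7 = 9.1 V, so I_R = 9.1/10 = 0.91 mA.
Check D1: its anode-to-cathode voltage is 5.6 − 9.1 = -3.5 V < 0.7 V, so it is off. The assumption is consistent.

Only D2 conducts; I_R ≈ 0.91 mA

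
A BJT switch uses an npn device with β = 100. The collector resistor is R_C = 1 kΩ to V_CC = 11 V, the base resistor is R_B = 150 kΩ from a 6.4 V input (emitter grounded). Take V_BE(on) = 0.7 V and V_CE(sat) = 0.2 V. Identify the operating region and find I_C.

Assume active. Base-emitter loop: I_B = (V_BB − V_BE)/R_B = (6.4 − 0.7)/150 = 0.038 mA.
I_C = β·I_B = 100×0.038 = 3.8 mA.
V_CE = V_CC − I_C·R_C = 11 − 3.8×1 = 7.2 V > V_CE(sat), so the active-region assumption holds.

active; I_C ≈ 3.8 mA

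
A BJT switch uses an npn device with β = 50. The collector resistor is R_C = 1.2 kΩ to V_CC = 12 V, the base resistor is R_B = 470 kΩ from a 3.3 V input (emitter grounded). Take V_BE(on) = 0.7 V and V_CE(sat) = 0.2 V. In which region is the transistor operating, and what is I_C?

Assume active. Base-emitter loop: I_B = (V_BB − V_BE)/R_B = (3.3 − 0.7)/470 = 0.00553 mA.
I_C = β·I_B = 50×0.00553 = 0.277 mA.
V_CE = V_CC − I_C·R_C = 12 − 0.277×1.2 = 11.7 V > V_CE(sat), so the active-region assumption holds.

active; I_C ≈ 0.28 mA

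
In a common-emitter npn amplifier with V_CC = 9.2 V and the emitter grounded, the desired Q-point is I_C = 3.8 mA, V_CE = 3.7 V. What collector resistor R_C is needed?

Collector loop: V_CC = I_C·R_C + V_CE.
R_C = (V_CC − V_CE)/I_C = (9.2 − 3.7)/3.8 = 1.45 kΩ.

R_C ≈ 1.4 kΩ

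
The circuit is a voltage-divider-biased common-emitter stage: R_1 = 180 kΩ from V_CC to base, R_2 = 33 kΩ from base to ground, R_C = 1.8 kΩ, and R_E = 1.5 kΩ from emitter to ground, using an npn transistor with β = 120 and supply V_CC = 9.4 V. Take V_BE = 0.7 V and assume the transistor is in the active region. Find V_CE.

Thevenize the base divider: V_Th = V_CC·R_2/(R_1+R_2) = 9.4×33/213 = 1.46 V, R_Th = R_1‖R_2 = 27.9 kΩ.
Base-emitter loop: V_Th = I_B·R_Th + V_BE + (β+1)I_B·R_E, so I_B = (1.46 − 0.7) / (27.9 + 121×1.5) = 0.00361 mA.
I_C = β·I_B = 120×0.00361 = 0.433 mA, and I_E = (β+1)I_B = 0.437 mA.
V_CE = V_CC − I_C·R_C − I_E·R_E = 9.4 − 0.433×1.8 − 0.437×1.5 = 7.96 V.
V_CE = 7.96 V > 0.2 V confirms active-region operation.

V_CE ≈ 8 V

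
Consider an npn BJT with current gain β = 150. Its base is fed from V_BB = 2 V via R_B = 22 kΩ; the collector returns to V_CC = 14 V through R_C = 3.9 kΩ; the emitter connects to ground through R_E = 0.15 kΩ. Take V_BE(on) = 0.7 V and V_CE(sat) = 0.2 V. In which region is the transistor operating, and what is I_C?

Assume active: I_B = (2 − 0.7)/(22 + 151×0.15) = 0.0291 mA, I_C = β·I_B = 4.37 mA.
Then V_CE = 14 − 4.37×3.9 − 4.4×0.15 = -3.69 V < 0.2 V — the active assumption fails.
Re-solve with V_CE = 0.2 V. KCL at the emitter: V_E/R_E = (V_BB−0.7−V_E)/R_B + (V_CC−0.2−V_E)/R_C, giving V_E = 0.516 V.
I_C = (V_CC − 0.2 − V_E)/R_C = (13.8 − 0.516)/3.9 = 3.41 mA.
Check: I_B = (1.3 − 0.516)/22 = 0.0356 mA, and β·I_B = 5.34 mA > I_C, confirming saturation.

saturation; I_C ≈ 3.4 mA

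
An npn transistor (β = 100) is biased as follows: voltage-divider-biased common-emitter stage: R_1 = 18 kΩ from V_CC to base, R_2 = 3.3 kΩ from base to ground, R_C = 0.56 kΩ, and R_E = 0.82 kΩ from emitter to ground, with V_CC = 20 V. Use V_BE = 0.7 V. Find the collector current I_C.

Thevenize the base divider: V_Th = V_CC·R_2/(R_1+R_2) = 20×3.3/21.3 = 3.1 V, R_Th = R_1‖R_2 = 2.79 kΩ.
Base-emitter loop: V_Th = I_B·R_Th + V_BE + (β+1)I_B·R_E, so I_B = (3.1 − 0.7) / (2.79 + 101×0.82) = 0.028 mA.
I_C = β·I_B = 100×0.028 = 2.8 mA, and I_E = (β+1)I_B = 2.83 mA.
V_CE = V_CC − I_C·R_C − I_E·R_E = 20 − 2.8×0.56 − 2.83×0.82 = 16.1 V.
V_CE = 16.1 V > 0.2 V confirms active-region operation.

I_C ≈ 2.8 mA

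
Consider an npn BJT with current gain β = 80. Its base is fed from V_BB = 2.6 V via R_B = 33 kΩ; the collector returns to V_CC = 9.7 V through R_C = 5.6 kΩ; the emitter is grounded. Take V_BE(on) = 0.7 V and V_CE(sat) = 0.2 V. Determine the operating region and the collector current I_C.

saturation; I_C ≈ 1.7 mA

Assume active: I_B = (2.6 − 0.7)/33 = 0.0576 mA, giving I_C = β·I_B = 4.61 mA.
But then V_CE = 9.7 − 4.61×5.6 = -16.1 V < V_CE(sat) = 0.2 V — impossible in the active region.
So the transistor is saturated. With V_CE = 0.2 V, I_C = (V_CC − 0.2)/R_C = 9.5/5.6 = 1.7 mA.
Check: β·I_B = 4.61 mA > I_C = 1.7 mA, confirming saturation.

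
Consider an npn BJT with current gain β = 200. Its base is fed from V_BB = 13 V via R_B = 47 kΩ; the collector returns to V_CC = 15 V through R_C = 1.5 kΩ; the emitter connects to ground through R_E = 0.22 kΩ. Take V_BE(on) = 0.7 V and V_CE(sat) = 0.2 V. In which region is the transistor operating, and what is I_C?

Assume active: I_B = (13 − 0.7)/(47 + 201×0.22) = 0.135 mA, I_C = β·I_B = 27 mA.
Then V_CE = 15 − 27×1.5 − 27.1×0.22 = -31.4 V < 0.2 V — the active assumption fails.
Re-solve with V_CE = 0.2 V. KCL at the emitter: V_E/R_E = (V_BB−0.7−V_E)/R_B + (V_CC−0.2−V_E)/R_C, giving V_E = 1.94 V.
I_C = (V_CC − 0.2 − V_E)/R_C = (14.8 − 1.94)/1.5 = 8.58 mA.
Check: I_B = (12.3 − 1.94)/47 = 0.221 mA, and β·I_B = 44.1 mA > I_C, confirming saturation.

saturation; I_C ≈ 8.6 mA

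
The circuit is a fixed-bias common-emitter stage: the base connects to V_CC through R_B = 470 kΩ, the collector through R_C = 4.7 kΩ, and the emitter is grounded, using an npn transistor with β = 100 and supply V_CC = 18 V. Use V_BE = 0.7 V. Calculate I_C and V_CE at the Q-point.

I_C ≈ 3.7 mA, V_CE ≈ 0.7 V

Base loop: V_CC = I_B·R_B + V_BE, so I_B = (18 − 0.7)/470 kΩ = 0.0368 mA.
In the active region I_C = β·I_B = 100 × 0.0368 = 3.68 mA.
Collector loop: V_CE = V_CC − I_C·R_C = 18 − 3.68×4.7 = 0.7 V.
Since V_CE = 0.7 V > V_CE(sat) ≈ 0.2 V, the transistor is in the active region as assumed.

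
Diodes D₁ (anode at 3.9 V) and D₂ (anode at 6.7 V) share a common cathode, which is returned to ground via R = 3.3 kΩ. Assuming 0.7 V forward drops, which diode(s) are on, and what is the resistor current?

Only D₂ conducts; I_R ≈ 1.8 mA

Assume both conduct. Then node N would need to be at both 3.9−0.7 = 3.2 V and 6.7−0.7 = 6 V, which is impossible.
Assume only D₂ conducts: V_N = 6.7 − 0.7 = 6 V, so I_R = 6/3.3 = 1.82 mA.
Check D₁: its anode-to-cathode voltage is 3.9 − 6 = -2.1 V < 0.7 V, so it is off. The assumption is consistent.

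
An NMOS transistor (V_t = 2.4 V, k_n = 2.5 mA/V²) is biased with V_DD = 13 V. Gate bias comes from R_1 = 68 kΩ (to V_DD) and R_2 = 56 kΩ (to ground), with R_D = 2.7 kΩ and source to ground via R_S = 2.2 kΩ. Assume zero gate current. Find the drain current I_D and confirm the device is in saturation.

V_G = V_DD·R_2/(R_1+R_2) = 13×56/124 = 5.87 V.
Assume saturation: I_D = (k_n/2)(V_GS − V_t)² with V_GS = V_G − I_D·R_S = 5.87 − 2.2·I_D.
Substituting gives 6.05·I_D² − 20.1·I_D + 15.1 = 0, with roots I_D = 1.14 or 2.18 mA.
The root I_D = 2.18 mA gives V_GS = 1.08 V ≤ V_t, so take I_D = 1.14 mA.
Then V_GS = 3.36 V and V_DS = V_DD − I_D(R_D+R_S) = 13 − 1.14×4.9 = 7.4 V.
Saturation requires V_DS ≥ V_GS − V_t = 0.956 V; 7.4 ≥ 0.956 ✓.

I_D ≈ 1.1 mA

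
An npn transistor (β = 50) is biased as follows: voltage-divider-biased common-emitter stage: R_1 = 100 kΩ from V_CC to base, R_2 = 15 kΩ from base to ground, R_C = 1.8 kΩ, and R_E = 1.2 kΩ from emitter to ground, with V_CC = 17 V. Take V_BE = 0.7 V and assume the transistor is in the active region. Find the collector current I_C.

I_C ≈ 1 mA

Thevenize the base divider: V_Th = V_CC·R_2/(R_1+R_2) = 17×15/115 = 2.22 V, R_Th = R_1‖R_2 = 13 kΩ.
Base-emitter loop: V_Th = I_B·R_Th + V_BE + (β+1)I_B·R_E, so I_B = (2.22 − 0.7) / (13 + 51×1.2) = 0.0204 mA.
I_C = β·I_B = 50×0.0204 = 1.02 mA, and I_E = (β+1)I_B = 1.04 mA.
V_CE = V_CC − I_C·R_C − I_E·R_E = 17 − 1.02×1.8 − 1.04×1.2 = 13.9 V.
V_CE = 13.9 V > 0.2 V confirms active-region operation.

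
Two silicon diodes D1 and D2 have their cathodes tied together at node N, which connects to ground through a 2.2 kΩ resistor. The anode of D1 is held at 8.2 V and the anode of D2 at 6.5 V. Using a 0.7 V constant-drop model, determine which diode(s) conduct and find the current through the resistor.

Only D1 conducts; I_R ≈ 3.4 mA

Assume both conduct. Then node N would need to be at both 8.2−0.7 = 7.5 V and 6.5−0.7 = 5.8 V, which is impossible.
Assume only D1 conducts: V_N = 8.2 − 0.7 = 7.5 V, so I_R = 7.5/2.2 = 3.41 mA.
Check D2: its anode-to-cathode voltage is 6.5 − 7.5 = -1 V < 0.7 V, so it is off. The assumption is consistent.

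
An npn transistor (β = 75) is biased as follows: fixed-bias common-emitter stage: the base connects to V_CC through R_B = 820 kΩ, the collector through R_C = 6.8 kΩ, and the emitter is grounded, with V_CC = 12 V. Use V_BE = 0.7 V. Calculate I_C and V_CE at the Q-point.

Base loop: V_CC = I_B·R_B + V_BE, so I_B = (12 − 0.7)/820 kΩ = 0.0138 mA.
In the active region I_C = β·I_B = 75 × 0.0138 = 1.03 mA.
Collector loop: V_CE = V_CC − I_C·R_C = 12 − 1.03×6.8 = 4.97 V.
Since V_CE = 4.97 V > V_CE(sat) ≈ 0.2 V, the transistor is in the active region as assumed.

I_C ≈ 1 mA, V_CE ≈ 5 V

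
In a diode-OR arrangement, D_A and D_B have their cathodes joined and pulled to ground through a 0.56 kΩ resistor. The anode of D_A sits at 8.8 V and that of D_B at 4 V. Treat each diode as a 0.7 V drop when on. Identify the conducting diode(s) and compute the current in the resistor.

Only D_A conducts; I_R ≈ 14 mA

Assume both conduct. Then node N would need to be at both 8.8−0.7 = 8.1 V and 4−0.7 = 3.3 V, which is impossible.
Assume only D_A conducts: V_N = 8.8 − 0.7 = 8.1 V, so I_R = 8.1/0.56 = 14.5 mA.
Check D_B: its anode-to-cathode voltage is 4 − 8.1 = -4.1 V < 0.7 V, so it is off. The assumption is consistent.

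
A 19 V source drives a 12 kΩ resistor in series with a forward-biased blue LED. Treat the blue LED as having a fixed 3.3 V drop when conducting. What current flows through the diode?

I ≈ 1.3 mA

KVL around the loop: 19 = V_D + I·R = 3.3 + I × 12 kΩ.
So I = (19 − 3.3) / 12 kΩ = 15.7 / 12 = 1.31 mA.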